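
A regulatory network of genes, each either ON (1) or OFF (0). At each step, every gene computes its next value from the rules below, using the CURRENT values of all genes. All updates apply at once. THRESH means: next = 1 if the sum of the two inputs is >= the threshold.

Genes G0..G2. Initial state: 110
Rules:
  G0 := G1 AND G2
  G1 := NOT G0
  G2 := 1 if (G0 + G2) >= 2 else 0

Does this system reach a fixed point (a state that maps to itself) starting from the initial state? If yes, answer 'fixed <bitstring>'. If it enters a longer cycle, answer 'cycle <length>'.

Step 0: 110
Step 1: G0=G1&G2=1&0=0 G1=NOT G0=NOT 1=0 G2=(1+0>=2)=0 -> 000
Step 2: G0=G1&G2=0&0=0 G1=NOT G0=NOT 0=1 G2=(0+0>=2)=0 -> 010
Step 3: G0=G1&G2=1&0=0 G1=NOT G0=NOT 0=1 G2=(0+0>=2)=0 -> 010
Fixed point reached at step 2: 010

Answer: fixed 010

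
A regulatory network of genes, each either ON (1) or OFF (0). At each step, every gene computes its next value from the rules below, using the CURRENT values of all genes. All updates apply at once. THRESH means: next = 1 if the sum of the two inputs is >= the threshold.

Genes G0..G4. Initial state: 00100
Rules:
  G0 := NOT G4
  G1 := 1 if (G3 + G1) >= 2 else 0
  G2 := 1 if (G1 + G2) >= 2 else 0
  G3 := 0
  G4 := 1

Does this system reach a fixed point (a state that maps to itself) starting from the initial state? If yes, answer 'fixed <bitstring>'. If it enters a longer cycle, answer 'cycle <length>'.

Step 0: 00100
Step 1: G0=NOT G4=NOT 0=1 G1=(0+0>=2)=0 G2=(0+1>=2)=0 G3=0(const) G4=1(const) -> 10001
Step 2: G0=NOT G4=NOT 1=0 G1=(0+0>=2)=0 G2=(0+0>=2)=0 G3=0(const) G4=1(const) -> 00001
Step 3: G0=NOT G4=NOT 1=0 G1=(0+0>=2)=0 G2=(0+0>=2)=0 G3=0(const) G4=1(const) -> 00001
Fixed point reached at step 2: 00001

Answer: fixed 00001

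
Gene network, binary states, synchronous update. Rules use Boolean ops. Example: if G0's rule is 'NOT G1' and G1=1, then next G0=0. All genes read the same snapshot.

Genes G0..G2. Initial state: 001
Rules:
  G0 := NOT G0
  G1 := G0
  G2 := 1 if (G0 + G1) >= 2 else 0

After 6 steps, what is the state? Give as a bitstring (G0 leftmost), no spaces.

Step 1: G0=NOT G0=NOT 0=1 G1=G0=0 G2=(0+0>=2)=0 -> 100
Step 2: G0=NOT G0=NOT 1=0 G1=G0=1 G2=(1+0>=2)=0 -> 010
Step 3: G0=NOT G0=NOT 0=1 G1=G0=0 G2=(0+1>=2)=0 -> 100
Step 4: G0=NOT G0=NOT 1=0 G1=G0=1 G2=(1+0>=2)=0 -> 010
Step 5: G0=NOT G0=NOT 0=1 G1=G0=0 G2=(0+1>=2)=0 -> 100
Step 6: G0=NOT G0=NOT 1=0 G1=G0=1 G2=(1+0>=2)=0 -> 010

010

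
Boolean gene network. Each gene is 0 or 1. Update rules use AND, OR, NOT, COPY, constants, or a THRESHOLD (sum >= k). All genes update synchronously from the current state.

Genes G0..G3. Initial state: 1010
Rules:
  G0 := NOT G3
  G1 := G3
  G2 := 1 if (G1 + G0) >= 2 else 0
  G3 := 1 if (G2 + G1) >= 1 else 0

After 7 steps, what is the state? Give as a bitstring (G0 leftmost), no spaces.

Step 1: G0=NOT G3=NOT 0=1 G1=G3=0 G2=(0+1>=2)=0 G3=(1+0>=1)=1 -> 1001
Step 2: G0=NOT G3=NOT 1=0 G1=G3=1 G2=(0+1>=2)=0 G3=(0+0>=1)=0 -> 0100
Step 3: G0=NOT G3=NOT 0=1 G1=G3=0 G2=(1+0>=2)=0 G3=(0+1>=1)=1 -> 1001
Step 4: G0=NOT G3=NOT 1=0 G1=G3=1 G2=(0+1>=2)=0 G3=(0+0>=1)=0 -> 0100
Step 5: G0=NOT G3=NOT 0=1 G1=G3=0 G2=(1+0>=2)=0 G3=(0+1>=1)=1 -> 1001
Step 6: G0=NOT G3=NOT 1=0 G1=G3=1 G2=(0+1>=2)=0 G3=(0+0>=1)=0 -> 0100
Step 7: G0=NOT G3=NOT 0=1 G1=G3=0 G2=(1+0>=2)=0 G3=(0+1>=1)=1 -> 1001

1001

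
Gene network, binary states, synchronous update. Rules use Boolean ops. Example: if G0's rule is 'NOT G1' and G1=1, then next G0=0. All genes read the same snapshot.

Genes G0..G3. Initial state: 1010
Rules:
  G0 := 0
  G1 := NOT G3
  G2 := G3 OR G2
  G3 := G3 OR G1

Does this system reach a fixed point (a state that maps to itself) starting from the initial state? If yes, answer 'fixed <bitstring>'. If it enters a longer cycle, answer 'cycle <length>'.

Answer: fixed 0011

Derivation:
Step 0: 1010
Step 1: G0=0(const) G1=NOT G3=NOT 0=1 G2=G3|G2=0|1=1 G3=G3|G1=0|0=0 -> 0110
Step 2: G0=0(const) G1=NOT G3=NOT 0=1 G2=G3|G2=0|1=1 G3=G3|G1=0|1=1 -> 0111
Step 3: G0=0(const) G1=NOT G3=NOT 1=0 G2=G3|G2=1|1=1 G3=G3|G1=1|1=1 -> 0011
Step 4: G0=0(const) G1=NOT G3=NOT 1=0 G2=G3|G2=1|1=1 G3=G3|G1=1|0=1 -> 0011
Fixed point reached at step 3: 0011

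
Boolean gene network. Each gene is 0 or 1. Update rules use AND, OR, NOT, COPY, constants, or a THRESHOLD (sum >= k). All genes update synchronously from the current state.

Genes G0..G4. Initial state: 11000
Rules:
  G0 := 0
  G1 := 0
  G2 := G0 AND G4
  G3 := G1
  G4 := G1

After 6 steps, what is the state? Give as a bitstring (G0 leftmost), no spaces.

Step 1: G0=0(const) G1=0(const) G2=G0&G4=1&0=0 G3=G1=1 G4=G1=1 -> 00011
Step 2: G0=0(const) G1=0(const) G2=G0&G4=0&1=0 G3=G1=0 G4=G1=0 -> 00000
Step 3: G0=0(const) G1=0(const) G2=G0&G4=0&0=0 G3=G1=0 G4=G1=0 -> 00000
Step 4: G0=0(const) G1=0(const) G2=G0&G4=0&0=0 G3=G1=0 G4=G1=0 -> 00000
Step 5: G0=0(const) G1=0(const) G2=G0&G4=0&0=0 G3=G1=0 G4=G1=0 -> 00000
Step 6: G0=0(const) G1=0(const) G2=G0&G4=0&0=0 G3=G1=0 G4=G1=0 -> 00000

00000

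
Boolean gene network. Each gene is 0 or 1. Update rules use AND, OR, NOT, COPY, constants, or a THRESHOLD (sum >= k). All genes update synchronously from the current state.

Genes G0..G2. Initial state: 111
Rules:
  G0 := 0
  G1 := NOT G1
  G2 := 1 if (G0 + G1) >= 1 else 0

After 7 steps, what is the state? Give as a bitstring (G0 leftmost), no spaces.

Step 1: G0=0(const) G1=NOT G1=NOT 1=0 G2=(1+1>=1)=1 -> 001
Step 2: G0=0(const) G1=NOT G1=NOT 0=1 G2=(0+0>=1)=0 -> 010
Step 3: G0=0(const) G1=NOT G1=NOT 1=0 G2=(0+1>=1)=1 -> 001
Step 4: G0=0(const) G1=NOT G1=NOT 0=1 G2=(0+0>=1)=0 -> 010
Step 5: G0=0(const) G1=NOT G1=NOT 1=0 G2=(0+1>=1)=1 -> 001
Step 6: G0=0(const) G1=NOT G1=NOT 0=1 G2=(0+0>=1)=0 -> 010
Step 7: G0=0(const) G1=NOT G1=NOT 1=0 G2=(0+1>=1)=1 -> 001

001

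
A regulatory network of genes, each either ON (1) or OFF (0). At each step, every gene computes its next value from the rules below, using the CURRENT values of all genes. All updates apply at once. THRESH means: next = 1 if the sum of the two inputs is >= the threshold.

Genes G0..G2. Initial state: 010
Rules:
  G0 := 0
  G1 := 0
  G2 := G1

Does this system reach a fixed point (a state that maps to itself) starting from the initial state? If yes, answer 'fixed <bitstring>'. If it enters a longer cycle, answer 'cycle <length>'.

Answer: fixed 000

Derivation:
Step 0: 010
Step 1: G0=0(const) G1=0(const) G2=G1=1 -> 001
Step 2: G0=0(const) G1=0(const) G2=G1=0 -> 000
Step 3: G0=0(const) G1=0(const) G2=G1=0 -> 000
Fixed point reached at step 2: 000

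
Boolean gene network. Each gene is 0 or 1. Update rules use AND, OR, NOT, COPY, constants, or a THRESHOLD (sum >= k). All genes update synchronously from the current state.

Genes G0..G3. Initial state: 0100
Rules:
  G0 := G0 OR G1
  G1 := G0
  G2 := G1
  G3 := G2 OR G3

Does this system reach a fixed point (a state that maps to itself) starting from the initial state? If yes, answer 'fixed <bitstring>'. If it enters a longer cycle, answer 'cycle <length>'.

Step 0: 0100
Step 1: G0=G0|G1=0|1=1 G1=G0=0 G2=G1=1 G3=G2|G3=0|0=0 -> 1010
Step 2: G0=G0|G1=1|0=1 G1=G0=1 G2=G1=0 G3=G2|G3=1|0=1 -> 1101
Step 3: G0=G0|G1=1|1=1 G1=G0=1 G2=G1=1 G3=G2|G3=0|1=1 -> 1111
Step 4: G0=G0|G1=1|1=1 G1=G0=1 G2=G1=1 G3=G2|G3=1|1=1 -> 1111
Fixed point reached at step 3: 1111

Answer: fixed 1111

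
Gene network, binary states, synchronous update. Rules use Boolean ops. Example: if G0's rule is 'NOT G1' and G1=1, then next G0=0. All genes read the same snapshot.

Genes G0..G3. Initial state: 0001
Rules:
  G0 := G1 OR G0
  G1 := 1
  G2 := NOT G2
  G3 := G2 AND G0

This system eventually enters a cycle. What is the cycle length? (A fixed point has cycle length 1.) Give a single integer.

Step 0: 0001
Step 1: G0=G1|G0=0|0=0 G1=1(const) G2=NOT G2=NOT 0=1 G3=G2&G0=0&0=0 -> 0110
Step 2: G0=G1|G0=1|0=1 G1=1(const) G2=NOT G2=NOT 1=0 G3=G2&G0=1&0=0 -> 1100
Step 3: G0=G1|G0=1|1=1 G1=1(const) G2=NOT G2=NOT 0=1 G3=G2&G0=0&1=0 -> 1110
Step 4: G0=G1|G0=1|1=1 G1=1(const) G2=NOT G2=NOT 1=0 G3=G2&G0=1&1=1 -> 1101
Step 5: G0=G1|G0=1|1=1 G1=1(const) G2=NOT G2=NOT 0=1 G3=G2&G0=0&1=0 -> 1110
State from step 5 equals state from step 3 -> cycle length 2

Answer: 2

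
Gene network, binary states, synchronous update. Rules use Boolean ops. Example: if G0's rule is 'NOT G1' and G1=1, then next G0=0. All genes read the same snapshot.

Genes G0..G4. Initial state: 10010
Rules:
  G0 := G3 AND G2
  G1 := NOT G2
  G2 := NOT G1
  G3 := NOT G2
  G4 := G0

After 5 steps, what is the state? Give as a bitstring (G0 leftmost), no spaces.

Step 1: G0=G3&G2=1&0=0 G1=NOT G2=NOT 0=1 G2=NOT G1=NOT 0=1 G3=NOT G2=NOT 0=1 G4=G0=1 -> 01111
Step 2: G0=G3&G2=1&1=1 G1=NOT G2=NOT 1=0 G2=NOT G1=NOT 1=0 G3=NOT G2=NOT 1=0 G4=G0=0 -> 10000
Step 3: G0=G3&G2=0&0=0 G1=NOT G2=NOT 0=1 G2=NOT G1=NOT 0=1 G3=NOT G2=NOT 0=1 G4=G0=1 -> 01111
Step 4: G0=G3&G2=1&1=1 G1=NOT G2=NOT 1=0 G2=NOT G1=NOT 1=0 G3=NOT G2=NOT 1=0 G4=G0=0 -> 10000
Step 5: G0=G3&G2=0&0=0 G1=NOT G2=NOT 0=1 G2=NOT G1=NOT 0=1 G3=NOT G2=NOT 0=1 G4=G0=1 -> 01111

01111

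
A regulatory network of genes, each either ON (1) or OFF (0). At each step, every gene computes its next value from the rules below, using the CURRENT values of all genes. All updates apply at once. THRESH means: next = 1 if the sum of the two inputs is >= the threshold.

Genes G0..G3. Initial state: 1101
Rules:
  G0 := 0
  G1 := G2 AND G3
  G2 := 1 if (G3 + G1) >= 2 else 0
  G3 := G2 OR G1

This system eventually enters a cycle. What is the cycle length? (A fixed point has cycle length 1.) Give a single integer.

Step 0: 1101
Step 1: G0=0(const) G1=G2&G3=0&1=0 G2=(1+1>=2)=1 G3=G2|G1=0|1=1 -> 0011
Step 2: G0=0(const) G1=G2&G3=1&1=1 G2=(1+0>=2)=0 G3=G2|G1=1|0=1 -> 0101
Step 3: G0=0(const) G1=G2&G3=0&1=0 G2=(1+1>=2)=1 G3=G2|G1=0|1=1 -> 0011
State from step 3 equals state from step 1 -> cycle length 2

Answer: 2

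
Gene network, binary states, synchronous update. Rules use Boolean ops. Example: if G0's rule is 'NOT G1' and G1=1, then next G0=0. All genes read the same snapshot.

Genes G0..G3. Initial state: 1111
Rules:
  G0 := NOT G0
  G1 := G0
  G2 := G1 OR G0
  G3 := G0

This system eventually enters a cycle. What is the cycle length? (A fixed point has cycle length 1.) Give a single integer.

Step 0: 1111
Step 1: G0=NOT G0=NOT 1=0 G1=G0=1 G2=G1|G0=1|1=1 G3=G0=1 -> 0111
Step 2: G0=NOT G0=NOT 0=1 G1=G0=0 G2=G1|G0=1|0=1 G3=G0=0 -> 1010
Step 3: G0=NOT G0=NOT 1=0 G1=G0=1 G2=G1|G0=0|1=1 G3=G0=1 -> 0111
State from step 3 equals state from step 1 -> cycle length 2

Answer: 2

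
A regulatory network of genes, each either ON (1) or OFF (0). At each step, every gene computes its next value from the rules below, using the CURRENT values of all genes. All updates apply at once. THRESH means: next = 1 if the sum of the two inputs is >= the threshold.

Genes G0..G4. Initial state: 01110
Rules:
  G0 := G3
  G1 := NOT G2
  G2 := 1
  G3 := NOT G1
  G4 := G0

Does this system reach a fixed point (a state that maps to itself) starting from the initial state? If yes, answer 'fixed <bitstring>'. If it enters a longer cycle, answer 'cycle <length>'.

Answer: fixed 10111

Derivation:
Step 0: 01110
Step 1: G0=G3=1 G1=NOT G2=NOT 1=0 G2=1(const) G3=NOT G1=NOT 1=0 G4=G0=0 -> 10100
Step 2: G0=G3=0 G1=NOT G2=NOT 1=0 G2=1(const) G3=NOT G1=NOT 0=1 G4=G0=1 -> 00111
Step 3: G0=G3=1 G1=NOT G2=NOT 1=0 G2=1(const) G3=NOT G1=NOT 0=1 G4=G0=0 -> 10110
Step 4: G0=G3=1 G1=NOT G2=NOT 1=0 G2=1(const) G3=NOT G1=NOT 0=1 G4=G0=1 -> 10111
Step 5: G0=G3=1 G1=NOT G2=NOT 1=0 G2=1(const) G3=NOT G1=NOT 0=1 G4=G0=1 -> 10111
Fixed point reached at step 4: 10111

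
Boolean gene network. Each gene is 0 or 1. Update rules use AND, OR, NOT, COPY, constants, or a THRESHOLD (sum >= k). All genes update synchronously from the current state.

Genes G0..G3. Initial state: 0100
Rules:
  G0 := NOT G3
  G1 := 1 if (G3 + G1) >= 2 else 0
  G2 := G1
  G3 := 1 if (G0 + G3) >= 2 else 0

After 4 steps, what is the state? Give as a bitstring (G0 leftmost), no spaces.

Step 1: G0=NOT G3=NOT 0=1 G1=(0+1>=2)=0 G2=G1=1 G3=(0+0>=2)=0 -> 1010
Step 2: G0=NOT G3=NOT 0=1 G1=(0+0>=2)=0 G2=G1=0 G3=(1+0>=2)=0 -> 1000
Step 3: G0=NOT G3=NOT 0=1 G1=(0+0>=2)=0 G2=G1=0 G3=(1+0>=2)=0 -> 1000
Step 4: G0=NOT G3=NOT 0=1 G1=(0+0>=2)=0 G2=G1=0 G3=(1+0>=2)=0 -> 1000

1000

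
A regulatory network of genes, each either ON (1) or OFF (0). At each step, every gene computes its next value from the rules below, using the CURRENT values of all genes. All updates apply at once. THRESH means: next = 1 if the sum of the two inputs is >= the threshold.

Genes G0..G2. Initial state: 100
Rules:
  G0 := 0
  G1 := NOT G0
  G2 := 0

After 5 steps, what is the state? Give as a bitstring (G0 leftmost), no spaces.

Step 1: G0=0(const) G1=NOT G0=NOT 1=0 G2=0(const) -> 000
Step 2: G0=0(const) G1=NOT G0=NOT 0=1 G2=0(const) -> 010
Step 3: G0=0(const) G1=NOT G0=NOT 0=1 G2=0(const) -> 010
Step 4: G0=0(const) G1=NOT G0=NOT 0=1 G2=0(const) -> 010
Step 5: G0=0(const) G1=NOT G0=NOT 0=1 G2=0(const) -> 010

010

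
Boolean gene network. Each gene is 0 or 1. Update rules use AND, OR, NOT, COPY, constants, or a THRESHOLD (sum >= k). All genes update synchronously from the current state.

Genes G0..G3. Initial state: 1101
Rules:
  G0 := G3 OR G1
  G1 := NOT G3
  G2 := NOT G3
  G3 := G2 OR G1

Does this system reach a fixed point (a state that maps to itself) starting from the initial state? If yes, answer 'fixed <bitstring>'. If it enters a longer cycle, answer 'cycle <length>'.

Step 0: 1101
Step 1: G0=G3|G1=1|1=1 G1=NOT G3=NOT 1=0 G2=NOT G3=NOT 1=0 G3=G2|G1=0|1=1 -> 1001
Step 2: G0=G3|G1=1|0=1 G1=NOT G3=NOT 1=0 G2=NOT G3=NOT 1=0 G3=G2|G1=0|0=0 -> 1000
Step 3: G0=G3|G1=0|0=0 G1=NOT G3=NOT 0=1 G2=NOT G3=NOT 0=1 G3=G2|G1=0|0=0 -> 0110
Step 4: G0=G3|G1=0|1=1 G1=NOT G3=NOT 0=1 G2=NOT G3=NOT 0=1 G3=G2|G1=1|1=1 -> 1111
Step 5: G0=G3|G1=1|1=1 G1=NOT G3=NOT 1=0 G2=NOT G3=NOT 1=0 G3=G2|G1=1|1=1 -> 1001
Cycle of length 4 starting at step 1 -> no fixed point

Answer: cycle 4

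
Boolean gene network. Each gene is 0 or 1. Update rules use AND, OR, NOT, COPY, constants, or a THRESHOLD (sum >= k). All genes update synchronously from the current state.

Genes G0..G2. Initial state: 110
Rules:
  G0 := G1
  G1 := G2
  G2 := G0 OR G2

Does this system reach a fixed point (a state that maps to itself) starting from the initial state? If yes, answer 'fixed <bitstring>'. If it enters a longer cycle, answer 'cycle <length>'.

Answer: fixed 111

Derivation:
Step 0: 110
Step 1: G0=G1=1 G1=G2=0 G2=G0|G2=1|0=1 -> 101
Step 2: G0=G1=0 G1=G2=1 G2=G0|G2=1|1=1 -> 011
Step 3: G0=G1=1 G1=G2=1 G2=G0|G2=0|1=1 -> 111
Step 4: G0=G1=1 G1=G2=1 G2=G0|G2=1|1=1 -> 111
Fixed point reached at step 3: 111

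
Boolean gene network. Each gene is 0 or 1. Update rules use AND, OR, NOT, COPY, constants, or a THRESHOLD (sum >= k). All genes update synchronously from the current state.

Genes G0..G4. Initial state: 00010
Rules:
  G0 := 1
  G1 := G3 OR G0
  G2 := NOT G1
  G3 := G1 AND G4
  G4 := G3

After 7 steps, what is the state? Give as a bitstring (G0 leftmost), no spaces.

Step 1: G0=1(const) G1=G3|G0=1|0=1 G2=NOT G1=NOT 0=1 G3=G1&G4=0&0=0 G4=G3=1 -> 11101
Step 2: G0=1(const) G1=G3|G0=0|1=1 G2=NOT G1=NOT 1=0 G3=G1&G4=1&1=1 G4=G3=0 -> 11010
Step 3: G0=1(const) G1=G3|G0=1|1=1 G2=NOT G1=NOT 1=0 G3=G1&G4=1&0=0 G4=G3=1 -> 11001
Step 4: G0=1(const) G1=G3|G0=0|1=1 G2=NOT G1=NOT 1=0 G3=G1&G4=1&1=1 G4=G3=0 -> 11010
Step 5: G0=1(const) G1=G3|G0=1|1=1 G2=NOT G1=NOT 1=0 G3=G1&G4=1&0=0 G4=G3=1 -> 11001
Step 6: G0=1(const) G1=G3|G0=0|1=1 G2=NOT G1=NOT 1=0 G3=G1&G4=1&1=1 G4=G3=0 -> 11010
Step 7: G0=1(const) G1=G3|G0=1|1=1 G2=NOT G1=NOT 1=0 G3=G1&G4=1&0=0 G4=G3=1 -> 11001

11001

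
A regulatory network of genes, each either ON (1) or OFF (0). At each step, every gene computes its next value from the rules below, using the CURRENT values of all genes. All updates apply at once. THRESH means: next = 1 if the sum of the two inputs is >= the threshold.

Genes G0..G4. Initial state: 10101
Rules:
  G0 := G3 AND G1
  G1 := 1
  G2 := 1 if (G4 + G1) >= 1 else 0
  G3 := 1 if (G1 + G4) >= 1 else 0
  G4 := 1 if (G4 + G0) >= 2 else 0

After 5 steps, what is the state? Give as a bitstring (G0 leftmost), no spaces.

Step 1: G0=G3&G1=0&0=0 G1=1(const) G2=(1+0>=1)=1 G3=(0+1>=1)=1 G4=(1+1>=2)=1 -> 01111
Step 2: G0=G3&G1=1&1=1 G1=1(const) G2=(1+1>=1)=1 G3=(1+1>=1)=1 G4=(1+0>=2)=0 -> 11110
Step 3: G0=G3&G1=1&1=1 G1=1(const) G2=(0+1>=1)=1 G3=(1+0>=1)=1 G4=(0+1>=2)=0 -> 11110
Step 4: G0=G3&G1=1&1=1 G1=1(const) G2=(0+1>=1)=1 G3=(1+0>=1)=1 G4=(0+1>=2)=0 -> 11110
Step 5: G0=G3&G1=1&1=1 G1=1(const) G2=(0+1>=1)=1 G3=(1+0>=1)=1 G4=(0+1>=2)=0 -> 11110

11110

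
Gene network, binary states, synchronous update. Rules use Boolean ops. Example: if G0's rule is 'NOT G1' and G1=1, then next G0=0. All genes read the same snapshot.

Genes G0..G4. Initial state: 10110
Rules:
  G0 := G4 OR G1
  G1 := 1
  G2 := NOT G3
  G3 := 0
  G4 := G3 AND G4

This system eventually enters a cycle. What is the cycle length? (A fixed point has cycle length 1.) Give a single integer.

Step 0: 10110
Step 1: G0=G4|G1=0|0=0 G1=1(const) G2=NOT G3=NOT 1=0 G3=0(const) G4=G3&G4=1&0=0 -> 01000
Step 2: G0=G4|G1=0|1=1 G1=1(const) G2=NOT G3=NOT 0=1 G3=0(const) G4=G3&G4=0&0=0 -> 11100
Step 3: G0=G4|G1=0|1=1 G1=1(const) G2=NOT G3=NOT 0=1 G3=0(const) G4=G3&G4=0&0=0 -> 11100
State from step 3 equals state from step 2 -> cycle length 1

Answer: 1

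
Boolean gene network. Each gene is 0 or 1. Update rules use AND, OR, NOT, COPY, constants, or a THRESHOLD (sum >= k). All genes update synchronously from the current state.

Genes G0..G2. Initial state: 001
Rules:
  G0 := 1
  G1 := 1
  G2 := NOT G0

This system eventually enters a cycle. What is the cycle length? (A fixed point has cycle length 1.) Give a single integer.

Step 0: 001
Step 1: G0=1(const) G1=1(const) G2=NOT G0=NOT 0=1 -> 111
Step 2: G0=1(const) G1=1(const) G2=NOT G0=NOT 1=0 -> 110
Step 3: G0=1(const) G1=1(const) G2=NOT G0=NOT 1=0 -> 110
State from step 3 equals state from step 2 -> cycle length 1

Answer: 1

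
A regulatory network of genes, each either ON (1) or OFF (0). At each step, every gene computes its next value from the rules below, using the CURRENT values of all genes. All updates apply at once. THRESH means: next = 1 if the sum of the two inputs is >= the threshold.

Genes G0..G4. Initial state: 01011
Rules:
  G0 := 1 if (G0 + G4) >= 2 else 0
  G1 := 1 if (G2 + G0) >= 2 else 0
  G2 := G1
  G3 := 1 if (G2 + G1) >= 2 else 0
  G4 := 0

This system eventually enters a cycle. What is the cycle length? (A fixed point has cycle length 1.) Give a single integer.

Answer: 1

Derivation:
Step 0: 01011
Step 1: G0=(0+1>=2)=0 G1=(0+0>=2)=0 G2=G1=1 G3=(0+1>=2)=0 G4=0(const) -> 00100
Step 2: G0=(0+0>=2)=0 G1=(1+0>=2)=0 G2=G1=0 G3=(1+0>=2)=0 G4=0(const) -> 00000
Step 3: G0=(0+0>=2)=0 G1=(0+0>=2)=0 G2=G1=0 G3=(0+0>=2)=0 G4=0(const) -> 00000
State from step 3 equals state from step 2 -> cycle length 1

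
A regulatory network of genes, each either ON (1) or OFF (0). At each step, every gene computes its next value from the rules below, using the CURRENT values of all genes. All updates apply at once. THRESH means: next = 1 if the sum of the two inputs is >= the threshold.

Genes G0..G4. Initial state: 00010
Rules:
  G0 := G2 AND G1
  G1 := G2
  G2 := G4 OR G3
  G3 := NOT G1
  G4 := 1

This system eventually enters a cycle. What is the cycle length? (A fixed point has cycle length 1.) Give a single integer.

Answer: 1

Derivation:
Step 0: 00010
Step 1: G0=G2&G1=0&0=0 G1=G2=0 G2=G4|G3=0|1=1 G3=NOT G1=NOT 0=1 G4=1(const) -> 00111
Step 2: G0=G2&G1=1&0=0 G1=G2=1 G2=G4|G3=1|1=1 G3=NOT G1=NOT 0=1 G4=1(const) -> 01111
Step 3: G0=G2&G1=1&1=1 G1=G2=1 G2=G4|G3=1|1=1 G3=NOT G1=NOT 1=0 G4=1(const) -> 11101
Step 4: G0=G2&G1=1&1=1 G1=G2=1 G2=G4|G3=1|0=1 G3=NOT G1=NOT 1=0 G4=1(const) -> 11101
State from step 4 equals state from step 3 -> cycle length 1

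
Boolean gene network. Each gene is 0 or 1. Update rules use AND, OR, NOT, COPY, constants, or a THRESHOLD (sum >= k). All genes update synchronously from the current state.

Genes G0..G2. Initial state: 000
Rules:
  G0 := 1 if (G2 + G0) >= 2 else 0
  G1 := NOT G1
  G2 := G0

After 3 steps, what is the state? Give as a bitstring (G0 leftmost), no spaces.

Step 1: G0=(0+0>=2)=0 G1=NOT G1=NOT 0=1 G2=G0=0 -> 010
Step 2: G0=(0+0>=2)=0 G1=NOT G1=NOT 1=0 G2=G0=0 -> 000
Step 3: G0=(0+0>=2)=0 G1=NOT G1=NOT 0=1 G2=G0=0 -> 010

010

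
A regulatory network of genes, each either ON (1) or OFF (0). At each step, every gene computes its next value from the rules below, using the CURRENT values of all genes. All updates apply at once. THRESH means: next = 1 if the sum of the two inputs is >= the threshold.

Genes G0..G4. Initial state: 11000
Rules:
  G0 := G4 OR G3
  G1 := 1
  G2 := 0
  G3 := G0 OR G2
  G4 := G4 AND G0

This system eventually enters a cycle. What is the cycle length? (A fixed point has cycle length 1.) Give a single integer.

Step 0: 11000
Step 1: G0=G4|G3=0|0=0 G1=1(const) G2=0(const) G3=G0|G2=1|0=1 G4=G4&G0=0&1=0 -> 01010
Step 2: G0=G4|G3=0|1=1 G1=1(const) G2=0(const) G3=G0|G2=0|0=0 G4=G4&G0=0&0=0 -> 11000
State from step 2 equals state from step 0 -> cycle length 2

Answer: 2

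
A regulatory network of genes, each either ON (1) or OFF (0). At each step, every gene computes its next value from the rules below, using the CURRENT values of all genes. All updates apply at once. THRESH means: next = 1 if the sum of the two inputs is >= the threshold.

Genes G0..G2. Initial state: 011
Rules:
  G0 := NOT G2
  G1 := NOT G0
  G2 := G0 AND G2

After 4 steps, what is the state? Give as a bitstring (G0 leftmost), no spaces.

Step 1: G0=NOT G2=NOT 1=0 G1=NOT G0=NOT 0=1 G2=G0&G2=0&1=0 -> 010
Step 2: G0=NOT G2=NOT 0=1 G1=NOT G0=NOT 0=1 G2=G0&G2=0&0=0 -> 110
Step 3: G0=NOT G2=NOT 0=1 G1=NOT G0=NOT 1=0 G2=G0&G2=1&0=0 -> 100
Step 4: G0=NOT G2=NOT 0=1 G1=NOT G0=NOT 1=0 G2=G0&G2=1&0=0 -> 100

100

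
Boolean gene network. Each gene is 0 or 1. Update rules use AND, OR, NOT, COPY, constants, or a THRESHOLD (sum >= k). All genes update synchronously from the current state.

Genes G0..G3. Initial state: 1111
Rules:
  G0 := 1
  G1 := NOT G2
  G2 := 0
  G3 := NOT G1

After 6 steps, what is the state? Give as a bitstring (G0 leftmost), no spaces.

Step 1: G0=1(const) G1=NOT G2=NOT 1=0 G2=0(const) G3=NOT G1=NOT 1=0 -> 1000
Step 2: G0=1(const) G1=NOT G2=NOT 0=1 G2=0(const) G3=NOT G1=NOT 0=1 -> 1101
Step 3: G0=1(const) G1=NOT G2=NOT 0=1 G2=0(const) G3=NOT G1=NOT 1=0 -> 1100
Step 4: G0=1(const) G1=NOT G2=NOT 0=1 G2=0(const) G3=NOT G1=NOT 1=0 -> 1100
Step 5: G0=1(const) G1=NOT G2=NOT 0=1 G2=0(const) G3=NOT G1=NOT 1=0 -> 1100
Step 6: G0=1(const) G1=NOT G2=NOT 0=1 G2=0(const) G3=NOT G1=NOT 1=0 -> 1100

1100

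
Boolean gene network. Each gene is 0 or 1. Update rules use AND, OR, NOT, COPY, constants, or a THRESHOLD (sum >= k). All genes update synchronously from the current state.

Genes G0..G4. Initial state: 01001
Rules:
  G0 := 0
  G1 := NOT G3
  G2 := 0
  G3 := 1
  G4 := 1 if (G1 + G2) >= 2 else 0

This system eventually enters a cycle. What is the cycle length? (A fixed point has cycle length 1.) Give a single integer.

Answer: 1

Derivation:
Step 0: 01001
Step 1: G0=0(const) G1=NOT G3=NOT 0=1 G2=0(const) G3=1(const) G4=(1+0>=2)=0 -> 01010
Step 2: G0=0(const) G1=NOT G3=NOT 1=0 G2=0(const) G3=1(const) G4=(1+0>=2)=0 -> 00010
Step 3: G0=0(const) G1=NOT G3=NOT 1=0 G2=0(const) G3=1(const) G4=(0+0>=2)=0 -> 00010
State from step 3 equals state from step 2 -> cycle length 1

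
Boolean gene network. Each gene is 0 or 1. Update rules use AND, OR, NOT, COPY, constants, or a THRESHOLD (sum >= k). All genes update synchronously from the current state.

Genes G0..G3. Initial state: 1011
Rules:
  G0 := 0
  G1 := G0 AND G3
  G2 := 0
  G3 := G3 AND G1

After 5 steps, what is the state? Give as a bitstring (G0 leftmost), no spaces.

Step 1: G0=0(const) G1=G0&G3=1&1=1 G2=0(const) G3=G3&G1=1&0=0 -> 0100
Step 2: G0=0(const) G1=G0&G3=0&0=0 G2=0(const) G3=G3&G1=0&1=0 -> 0000
Step 3: G0=0(const) G1=G0&G3=0&0=0 G2=0(const) G3=G3&G1=0&0=0 -> 0000
Step 4: G0=0(const) G1=G0&G3=0&0=0 G2=0(const) G3=G3&G1=0&0=0 -> 0000
Step 5: G0=0(const) G1=G0&G3=0&0=0 G2=0(const) G3=G3&G1=0&0=0 -> 0000

0000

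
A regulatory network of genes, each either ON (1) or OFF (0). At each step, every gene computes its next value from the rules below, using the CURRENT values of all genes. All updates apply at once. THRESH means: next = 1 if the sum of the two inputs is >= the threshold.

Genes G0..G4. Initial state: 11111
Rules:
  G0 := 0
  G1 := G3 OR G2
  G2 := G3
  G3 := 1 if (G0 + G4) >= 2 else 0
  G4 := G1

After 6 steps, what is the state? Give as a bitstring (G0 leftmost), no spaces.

Step 1: G0=0(const) G1=G3|G2=1|1=1 G2=G3=1 G3=(1+1>=2)=1 G4=G1=1 -> 01111
Step 2: G0=0(const) G1=G3|G2=1|1=1 G2=G3=1 G3=(0+1>=2)=0 G4=G1=1 -> 01101
Step 3: G0=0(const) G1=G3|G2=0|1=1 G2=G3=0 G3=(0+1>=2)=0 G4=G1=1 -> 01001
Step 4: G0=0(const) G1=G3|G2=0|0=0 G2=G3=0 G3=(0+1>=2)=0 G4=G1=1 -> 00001
Step 5: G0=0(const) G1=G3|G2=0|0=0 G2=G3=0 G3=(0+1>=2)=0 G4=G1=0 -> 00000
Step 6: G0=0(const) G1=G3|G2=0|0=0 G2=G3=0 G3=(0+0>=2)=0 G4=G1=0 -> 00000

00000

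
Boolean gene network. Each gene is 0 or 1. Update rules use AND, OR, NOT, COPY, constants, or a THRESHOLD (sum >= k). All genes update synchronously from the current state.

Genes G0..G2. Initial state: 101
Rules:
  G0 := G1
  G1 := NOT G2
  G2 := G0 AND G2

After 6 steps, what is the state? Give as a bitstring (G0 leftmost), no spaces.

Step 1: G0=G1=0 G1=NOT G2=NOT 1=0 G2=G0&G2=1&1=1 -> 001
Step 2: G0=G1=0 G1=NOT G2=NOT 1=0 G2=G0&G2=0&1=0 -> 000
Step 3: G0=G1=0 G1=NOT G2=NOT 0=1 G2=G0&G2=0&0=0 -> 010
Step 4: G0=G1=1 G1=NOT G2=NOT 0=1 G2=G0&G2=0&0=0 -> 110
Step 5: G0=G1=1 G1=NOT G2=NOT 0=1 G2=G0&G2=1&0=0 -> 110
Step 6: G0=G1=1 G1=NOT G2=NOT 0=1 G2=G0&G2=1&0=0 -> 110

110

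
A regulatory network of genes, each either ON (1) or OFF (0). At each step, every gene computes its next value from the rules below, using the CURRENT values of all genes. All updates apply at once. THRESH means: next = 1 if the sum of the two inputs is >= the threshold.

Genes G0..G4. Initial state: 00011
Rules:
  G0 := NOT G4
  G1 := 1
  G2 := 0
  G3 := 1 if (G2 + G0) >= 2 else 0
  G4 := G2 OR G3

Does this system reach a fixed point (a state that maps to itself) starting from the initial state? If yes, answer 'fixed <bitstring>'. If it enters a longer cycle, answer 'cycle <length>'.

Answer: fixed 11000

Derivation:
Step 0: 00011
Step 1: G0=NOT G4=NOT 1=0 G1=1(const) G2=0(const) G3=(0+0>=2)=0 G4=G2|G3=0|1=1 -> 01001
Step 2: G0=NOT G4=NOT 1=0 G1=1(const) G2=0(const) G3=(0+0>=2)=0 G4=G2|G3=0|0=0 -> 01000
Step 3: G0=NOT G4=NOT 0=1 G1=1(const) G2=0(const) G3=(0+0>=2)=0 G4=G2|G3=0|0=0 -> 11000
Step 4: G0=NOT G4=NOT 0=1 G1=1(const) G2=0(const) G3=(0+1>=2)=0 G4=G2|G3=0|0=0 -> 11000
Fixed point reached at step 3: 11000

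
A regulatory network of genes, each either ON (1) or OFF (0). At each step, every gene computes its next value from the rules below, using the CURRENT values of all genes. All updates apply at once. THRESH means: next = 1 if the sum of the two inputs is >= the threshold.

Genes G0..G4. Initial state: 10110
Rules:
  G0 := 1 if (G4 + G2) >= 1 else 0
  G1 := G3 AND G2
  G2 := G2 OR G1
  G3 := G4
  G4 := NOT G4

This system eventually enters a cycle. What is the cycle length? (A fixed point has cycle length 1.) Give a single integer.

Step 0: 10110
Step 1: G0=(0+1>=1)=1 G1=G3&G2=1&1=1 G2=G2|G1=1|0=1 G3=G4=0 G4=NOT G4=NOT 0=1 -> 11101
Step 2: G0=(1+1>=1)=1 G1=G3&G2=0&1=0 G2=G2|G1=1|1=1 G3=G4=1 G4=NOT G4=NOT 1=0 -> 10110
State from step 2 equals state from step 0 -> cycle length 2

Answer: 2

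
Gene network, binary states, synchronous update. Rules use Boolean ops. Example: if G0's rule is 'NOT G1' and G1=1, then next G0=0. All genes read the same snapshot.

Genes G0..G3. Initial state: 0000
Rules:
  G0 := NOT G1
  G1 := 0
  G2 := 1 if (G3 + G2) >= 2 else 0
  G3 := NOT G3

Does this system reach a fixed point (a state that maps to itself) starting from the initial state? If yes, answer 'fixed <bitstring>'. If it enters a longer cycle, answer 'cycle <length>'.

Step 0: 0000
Step 1: G0=NOT G1=NOT 0=1 G1=0(const) G2=(0+0>=2)=0 G3=NOT G3=NOT 0=1 -> 1001
Step 2: G0=NOT G1=NOT 0=1 G1=0(const) G2=(1+0>=2)=0 G3=NOT G3=NOT 1=0 -> 1000
Step 3: G0=NOT G1=NOT 0=1 G1=0(const) G2=(0+0>=2)=0 G3=NOT G3=NOT 0=1 -> 1001
Cycle of length 2 starting at step 1 -> no fixed point

Answer: cycle 2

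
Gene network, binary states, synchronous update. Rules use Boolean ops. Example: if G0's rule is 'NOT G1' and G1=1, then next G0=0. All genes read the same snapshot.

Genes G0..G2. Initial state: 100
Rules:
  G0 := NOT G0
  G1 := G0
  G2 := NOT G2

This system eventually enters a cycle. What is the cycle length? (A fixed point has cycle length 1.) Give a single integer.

Step 0: 100
Step 1: G0=NOT G0=NOT 1=0 G1=G0=1 G2=NOT G2=NOT 0=1 -> 011
Step 2: G0=NOT G0=NOT 0=1 G1=G0=0 G2=NOT G2=NOT 1=0 -> 100
State from step 2 equals state from step 0 -> cycle length 2

Answer: 2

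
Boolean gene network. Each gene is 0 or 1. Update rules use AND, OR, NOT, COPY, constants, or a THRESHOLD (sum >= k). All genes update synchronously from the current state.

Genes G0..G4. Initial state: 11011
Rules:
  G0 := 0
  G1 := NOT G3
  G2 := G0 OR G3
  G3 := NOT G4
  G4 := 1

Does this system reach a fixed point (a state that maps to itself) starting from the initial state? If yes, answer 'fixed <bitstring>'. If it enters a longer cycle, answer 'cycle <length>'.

Answer: fixed 01001

Derivation:
Step 0: 11011
Step 1: G0=0(const) G1=NOT G3=NOT 1=0 G2=G0|G3=1|1=1 G3=NOT G4=NOT 1=0 G4=1(const) -> 00101
Step 2: G0=0(const) G1=NOT G3=NOT 0=1 G2=G0|G3=0|0=0 G3=NOT G4=NOT 1=0 G4=1(const) -> 01001
Step 3: G0=0(const) G1=NOT G3=NOT 0=1 G2=G0|G3=0|0=0 G3=NOT G4=NOT 1=0 G4=1(const) -> 01001
Fixed point reached at step 2: 01001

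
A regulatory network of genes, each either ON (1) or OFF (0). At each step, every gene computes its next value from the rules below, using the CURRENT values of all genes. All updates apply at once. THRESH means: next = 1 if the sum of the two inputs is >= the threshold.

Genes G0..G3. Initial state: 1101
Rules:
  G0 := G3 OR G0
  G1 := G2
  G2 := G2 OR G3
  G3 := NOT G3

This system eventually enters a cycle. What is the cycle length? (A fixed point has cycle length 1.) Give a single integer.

Answer: 2

Derivation:
Step 0: 1101
Step 1: G0=G3|G0=1|1=1 G1=G2=0 G2=G2|G3=0|1=1 G3=NOT G3=NOT 1=0 -> 1010
Step 2: G0=G3|G0=0|1=1 G1=G2=1 G2=G2|G3=1|0=1 G3=NOT G3=NOT 0=1 -> 1111
Step 3: G0=G3|G0=1|1=1 G1=G2=1 G2=G2|G3=1|1=1 G3=NOT G3=NOT 1=0 -> 1110
Step 4: G0=G3|G0=0|1=1 G1=G2=1 G2=G2|G3=1|0=1 G3=NOT G3=NOT 0=1 -> 1111
State from step 4 equals state from step 2 -> cycle length 2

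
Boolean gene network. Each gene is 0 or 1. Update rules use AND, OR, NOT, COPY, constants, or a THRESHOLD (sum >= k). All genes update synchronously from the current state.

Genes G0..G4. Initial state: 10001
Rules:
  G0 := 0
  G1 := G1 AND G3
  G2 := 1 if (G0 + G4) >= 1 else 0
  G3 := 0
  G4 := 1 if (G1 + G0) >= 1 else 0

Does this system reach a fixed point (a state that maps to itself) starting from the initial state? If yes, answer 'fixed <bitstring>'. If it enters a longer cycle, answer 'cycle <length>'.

Answer: fixed 00000

Derivation:
Step 0: 10001
Step 1: G0=0(const) G1=G1&G3=0&0=0 G2=(1+1>=1)=1 G3=0(const) G4=(0+1>=1)=1 -> 00101
Step 2: G0=0(const) G1=G1&G3=0&0=0 G2=(0+1>=1)=1 G3=0(const) G4=(0+0>=1)=0 -> 00100
Step 3: G0=0(const) G1=G1&G3=0&0=0 G2=(0+0>=1)=0 G3=0(const) G4=(0+0>=1)=0 -> 00000
Step 4: G0=0(const) G1=G1&G3=0&0=0 G2=(0+0>=1)=0 G3=0(const) G4=(0+0>=1)=0 -> 00000
Fixed point reached at step 3: 00000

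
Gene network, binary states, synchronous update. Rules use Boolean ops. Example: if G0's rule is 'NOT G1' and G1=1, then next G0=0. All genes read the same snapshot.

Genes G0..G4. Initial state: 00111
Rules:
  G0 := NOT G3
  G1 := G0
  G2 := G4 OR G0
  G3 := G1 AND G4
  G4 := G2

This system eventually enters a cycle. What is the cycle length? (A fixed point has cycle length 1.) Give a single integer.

Answer: 6

Derivation:
Step 0: 00111
Step 1: G0=NOT G3=NOT 1=0 G1=G0=0 G2=G4|G0=1|0=1 G3=G1&G4=0&1=0 G4=G2=1 -> 00101
Step 2: G0=NOT G3=NOT 0=1 G1=G0=0 G2=G4|G0=1|0=1 G3=G1&G4=0&1=0 G4=G2=1 -> 10101
Step 3: G0=NOT G3=NOT 0=1 G1=G0=1 G2=G4|G0=1|1=1 G3=G1&G4=0&1=0 G4=G2=1 -> 11101
Step 4: G0=NOT G3=NOT 0=1 G1=G0=1 G2=G4|G0=1|1=1 G3=G1&G4=1&1=1 G4=G2=1 -> 11111
Step 5: G0=NOT G3=NOT 1=0 G1=G0=1 G2=G4|G0=1|1=1 G3=G1&G4=1&1=1 G4=G2=1 -> 01111
Step 6: G0=NOT G3=NOT 1=0 G1=G0=0 G2=G4|G0=1|0=1 G3=G1&G4=1&1=1 G4=G2=1 -> 00111
State from step 6 equals state from step 0 -> cycle length 6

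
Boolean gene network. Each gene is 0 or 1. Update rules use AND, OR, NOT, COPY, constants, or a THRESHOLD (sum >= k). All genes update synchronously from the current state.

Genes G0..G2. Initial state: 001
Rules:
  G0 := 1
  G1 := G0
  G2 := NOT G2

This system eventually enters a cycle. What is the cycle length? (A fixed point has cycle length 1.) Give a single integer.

Answer: 2

Derivation:
Step 0: 001
Step 1: G0=1(const) G1=G0=0 G2=NOT G2=NOT 1=0 -> 100
Step 2: G0=1(const) G1=G0=1 G2=NOT G2=NOT 0=1 -> 111
Step 3: G0=1(const) G1=G0=1 G2=NOT G2=NOT 1=0 -> 110
Step 4: G0=1(const) G1=G0=1 G2=NOT G2=NOT 0=1 -> 111
State from step 4 equals state from step 2 -> cycle length 2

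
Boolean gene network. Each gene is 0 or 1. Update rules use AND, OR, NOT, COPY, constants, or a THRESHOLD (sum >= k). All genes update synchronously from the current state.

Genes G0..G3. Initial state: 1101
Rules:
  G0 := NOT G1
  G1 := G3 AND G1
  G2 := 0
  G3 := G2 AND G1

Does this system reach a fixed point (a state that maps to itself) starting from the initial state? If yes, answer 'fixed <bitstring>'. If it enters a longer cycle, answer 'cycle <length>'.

Answer: fixed 1000

Derivation:
Step 0: 1101
Step 1: G0=NOT G1=NOT 1=0 G1=G3&G1=1&1=1 G2=0(const) G3=G2&G1=0&1=0 -> 0100
Step 2: G0=NOT G1=NOT 1=0 G1=G3&G1=0&1=0 G2=0(const) G3=G2&G1=0&1=0 -> 0000
Step 3: G0=NOT G1=NOT 0=1 G1=G3&G1=0&0=0 G2=0(const) G3=G2&G1=0&0=0 -> 1000
Step 4: G0=NOT G1=NOT 0=1 G1=G3&G1=0&0=0 G2=0(const) G3=G2&G1=0&0=0 -> 1000
Fixed point reached at step 3: 1000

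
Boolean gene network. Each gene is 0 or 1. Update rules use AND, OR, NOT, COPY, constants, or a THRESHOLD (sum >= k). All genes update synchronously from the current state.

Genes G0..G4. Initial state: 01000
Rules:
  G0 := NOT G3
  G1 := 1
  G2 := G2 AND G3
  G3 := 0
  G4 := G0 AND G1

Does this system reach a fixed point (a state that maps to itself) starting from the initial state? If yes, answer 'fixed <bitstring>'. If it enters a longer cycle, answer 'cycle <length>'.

Answer: fixed 11001

Derivation:
Step 0: 01000
Step 1: G0=NOT G3=NOT 0=1 G1=1(const) G2=G2&G3=0&0=0 G3=0(const) G4=G0&G1=0&1=0 -> 11000
Step 2: G0=NOT G3=NOT 0=1 G1=1(const) G2=G2&G3=0&0=0 G3=0(const) G4=G0&G1=1&1=1 -> 11001
Step 3: G0=NOT G3=NOT 0=1 G1=1(const) G2=G2&G3=0&0=0 G3=0(const) G4=G0&G1=1&1=1 -> 11001
Fixed point reached at step 2: 11001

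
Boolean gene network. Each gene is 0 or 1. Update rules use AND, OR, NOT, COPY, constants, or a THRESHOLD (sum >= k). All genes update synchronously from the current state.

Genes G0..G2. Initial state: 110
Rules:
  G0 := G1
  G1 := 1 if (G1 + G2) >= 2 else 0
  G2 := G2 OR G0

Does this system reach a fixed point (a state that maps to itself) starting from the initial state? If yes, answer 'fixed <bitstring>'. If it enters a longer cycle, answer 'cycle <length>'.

Step 0: 110
Step 1: G0=G1=1 G1=(1+0>=2)=0 G2=G2|G0=0|1=1 -> 101
Step 2: G0=G1=0 G1=(0+1>=2)=0 G2=G2|G0=1|1=1 -> 001
Step 3: G0=G1=0 G1=(0+1>=2)=0 G2=G2|G0=1|0=1 -> 001
Fixed point reached at step 2: 001

Answer: fixed 001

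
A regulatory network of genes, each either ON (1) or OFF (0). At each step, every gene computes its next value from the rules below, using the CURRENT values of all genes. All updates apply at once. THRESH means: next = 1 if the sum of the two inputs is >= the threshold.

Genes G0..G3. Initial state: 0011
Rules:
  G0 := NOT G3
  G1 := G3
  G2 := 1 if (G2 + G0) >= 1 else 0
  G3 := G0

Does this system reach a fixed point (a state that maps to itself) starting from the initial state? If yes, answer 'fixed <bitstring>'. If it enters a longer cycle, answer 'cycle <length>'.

Step 0: 0011
Step 1: G0=NOT G3=NOT 1=0 G1=G3=1 G2=(1+0>=1)=1 G3=G0=0 -> 0110
Step 2: G0=NOT G3=NOT 0=1 G1=G3=0 G2=(1+0>=1)=1 G3=G0=0 -> 1010
Step 3: G0=NOT G3=NOT 0=1 G1=G3=0 G2=(1+1>=1)=1 G3=G0=1 -> 1011
Step 4: G0=NOT G3=NOT 1=0 G1=G3=1 G2=(1+1>=1)=1 G3=G0=1 -> 0111
Step 5: G0=NOT G3=NOT 1=0 G1=G3=1 G2=(1+0>=1)=1 G3=G0=0 -> 0110
Cycle of length 4 starting at step 1 -> no fixed point

Answer: cycle 4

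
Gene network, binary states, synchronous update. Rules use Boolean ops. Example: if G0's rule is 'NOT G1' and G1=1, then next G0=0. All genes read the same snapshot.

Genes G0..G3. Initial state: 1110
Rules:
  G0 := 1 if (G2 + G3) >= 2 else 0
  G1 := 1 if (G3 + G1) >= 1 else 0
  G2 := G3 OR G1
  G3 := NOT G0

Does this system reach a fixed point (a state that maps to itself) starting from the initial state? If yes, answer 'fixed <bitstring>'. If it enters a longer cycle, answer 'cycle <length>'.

Answer: cycle 4

Derivation:
Step 0: 1110
Step 1: G0=(1+0>=2)=0 G1=(0+1>=1)=1 G2=G3|G1=0|1=1 G3=NOT G0=NOT 1=0 -> 0110
Step 2: G0=(1+0>=2)=0 G1=(0+1>=1)=1 G2=G3|G1=0|1=1 G3=NOT G0=NOT 0=1 -> 0111
Step 3: G0=(1+1>=2)=1 G1=(1+1>=1)=1 G2=G3|G1=1|1=1 G3=NOT G0=NOT 0=1 -> 1111
Step 4: G0=(1+1>=2)=1 G1=(1+1>=1)=1 G2=G3|G1=1|1=1 G3=NOT G0=NOT 1=0 -> 1110
Cycle of length 4 starting at step 0 -> no fixed point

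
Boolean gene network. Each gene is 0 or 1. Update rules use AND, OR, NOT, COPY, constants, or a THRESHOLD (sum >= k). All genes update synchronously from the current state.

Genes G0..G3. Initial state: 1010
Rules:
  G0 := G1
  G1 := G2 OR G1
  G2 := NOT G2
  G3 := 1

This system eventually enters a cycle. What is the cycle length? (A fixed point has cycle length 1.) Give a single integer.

Step 0: 1010
Step 1: G0=G1=0 G1=G2|G1=1|0=1 G2=NOT G2=NOT 1=0 G3=1(const) -> 0101
Step 2: G0=G1=1 G1=G2|G1=0|1=1 G2=NOT G2=NOT 0=1 G3=1(const) -> 1111
Step 3: G0=G1=1 G1=G2|G1=1|1=1 G2=NOT G2=NOT 1=0 G3=1(const) -> 1101
Step 4: G0=G1=1 G1=G2|G1=0|1=1 G2=NOT G2=NOT 0=1 G3=1(const) -> 1111
State from step 4 equals state from step 2 -> cycle length 2

Answer: 2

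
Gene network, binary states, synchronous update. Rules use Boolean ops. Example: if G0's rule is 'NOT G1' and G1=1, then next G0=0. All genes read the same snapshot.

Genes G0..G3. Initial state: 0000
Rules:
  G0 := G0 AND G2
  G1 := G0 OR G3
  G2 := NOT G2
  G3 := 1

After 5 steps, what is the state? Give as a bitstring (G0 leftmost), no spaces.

Step 1: G0=G0&G2=0&0=0 G1=G0|G3=0|0=0 G2=NOT G2=NOT 0=1 G3=1(const) -> 0011
Step 2: G0=G0&G2=0&1=0 G1=G0|G3=0|1=1 G2=NOT G2=NOT 1=0 G3=1(const) -> 0101
Step 3: G0=G0&G2=0&0=0 G1=G0|G3=0|1=1 G2=NOT G2=NOT 0=1 G3=1(const) -> 0111
Step 4: G0=G0&G2=0&1=0 G1=G0|G3=0|1=1 G2=NOT G2=NOT 1=0 G3=1(const) -> 0101
Step 5: G0=G0&G2=0&0=0 G1=G0|G3=0|1=1 G2=NOT G2=NOT 0=1 G3=1(const) -> 0111

0111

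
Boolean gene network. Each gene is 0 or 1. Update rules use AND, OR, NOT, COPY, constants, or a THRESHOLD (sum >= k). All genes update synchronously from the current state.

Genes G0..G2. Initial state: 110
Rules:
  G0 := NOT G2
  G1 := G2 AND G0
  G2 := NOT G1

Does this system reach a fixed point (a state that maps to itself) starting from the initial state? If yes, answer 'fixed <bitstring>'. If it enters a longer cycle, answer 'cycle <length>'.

Answer: cycle 3

Derivation:
Step 0: 110
Step 1: G0=NOT G2=NOT 0=1 G1=G2&G0=0&1=0 G2=NOT G1=NOT 1=0 -> 100
Step 2: G0=NOT G2=NOT 0=1 G1=G2&G0=0&1=0 G2=NOT G1=NOT 0=1 -> 101
Step 3: G0=NOT G2=NOT 1=0 G1=G2&G0=1&1=1 G2=NOT G1=NOT 0=1 -> 011
Step 4: G0=NOT G2=NOT 1=0 G1=G2&G0=1&0=0 G2=NOT G1=NOT 1=0 -> 000
Step 5: G0=NOT G2=NOT 0=1 G1=G2&G0=0&0=0 G2=NOT G1=NOT 0=1 -> 101
Cycle of length 3 starting at step 2 -> no fixed point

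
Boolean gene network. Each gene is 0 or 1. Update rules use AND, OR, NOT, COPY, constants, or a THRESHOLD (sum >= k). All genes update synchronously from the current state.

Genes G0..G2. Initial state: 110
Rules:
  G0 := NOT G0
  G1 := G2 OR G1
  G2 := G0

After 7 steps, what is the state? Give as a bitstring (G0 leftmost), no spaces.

Step 1: G0=NOT G0=NOT 1=0 G1=G2|G1=0|1=1 G2=G0=1 -> 011
Step 2: G0=NOT G0=NOT 0=1 G1=G2|G1=1|1=1 G2=G0=0 -> 110
Step 3: G0=NOT G0=NOT 1=0 G1=G2|G1=0|1=1 G2=G0=1 -> 011
Step 4: G0=NOT G0=NOT 0=1 G1=G2|G1=1|1=1 G2=G0=0 -> 110
Step 5: G0=NOT G0=NOT 1=0 G1=G2|G1=0|1=1 G2=G0=1 -> 011
Step 6: G0=NOT G0=NOT 0=1 G1=G2|G1=1|1=1 G2=G0=0 -> 110
Step 7: G0=NOT G0=NOT 1=0 G1=G2|G1=0|1=1 G2=G0=1 -> 011

011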